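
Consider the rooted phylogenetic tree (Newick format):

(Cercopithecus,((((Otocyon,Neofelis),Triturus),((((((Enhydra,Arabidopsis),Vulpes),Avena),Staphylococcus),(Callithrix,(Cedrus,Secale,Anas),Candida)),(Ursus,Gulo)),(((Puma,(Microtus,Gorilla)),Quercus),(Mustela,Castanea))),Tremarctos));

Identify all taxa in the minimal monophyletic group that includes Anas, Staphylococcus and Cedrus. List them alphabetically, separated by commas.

Tracing Anas: it sits inside (Cedrus,Secale,Anas).
Tracing Staphylococcus: it sits inside ((((Enhydra,Arabidopsis),Vulpes),Avena),Staphylococcus).
Tracing Cedrus: it sits inside (Cedrus,Secale,Anas).
The smallest clade enclosing all 3 is (((((Enhydra,Arabidopsis),Vulpes),Avena),Staphylococcus),(Callithrix,(Cedrus,Secale,Anas),Candida)); the answer is its 10 terminal taxa in alphabetical order.

Anas, Arabidopsis, Avena, Callithrix, Candida, Cedrus, Enhydra, Secale, Staphylococcus, Vulpes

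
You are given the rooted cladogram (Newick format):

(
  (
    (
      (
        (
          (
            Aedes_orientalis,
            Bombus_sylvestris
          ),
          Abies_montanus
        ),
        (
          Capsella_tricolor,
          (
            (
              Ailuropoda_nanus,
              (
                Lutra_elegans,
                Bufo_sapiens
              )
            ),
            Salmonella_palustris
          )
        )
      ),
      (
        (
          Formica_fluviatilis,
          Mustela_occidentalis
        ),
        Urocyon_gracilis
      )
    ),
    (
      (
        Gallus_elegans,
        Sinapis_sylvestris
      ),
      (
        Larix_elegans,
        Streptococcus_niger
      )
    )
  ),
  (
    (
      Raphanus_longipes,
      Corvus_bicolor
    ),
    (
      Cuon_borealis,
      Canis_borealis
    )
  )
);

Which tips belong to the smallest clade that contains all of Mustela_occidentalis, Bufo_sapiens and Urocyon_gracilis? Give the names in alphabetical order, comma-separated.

Tracing Mustela_occidentalis: it sits inside (Formica_fluviatilis,Mustela_occidentalis).
Tracing Bufo_sapiens: it sits inside (Lutra_elegans,Bufo_sapiens).
Tracing Urocyon_gracilis: it sits inside ((Formica_fluviatilis,Mustela_occidentalis),Urocyon_gracilis).
The smallest clade enclosing all 3 is ((((Aedes_orientalis,Bombus_sylvestris),Abies_montanus),(Capsella_tricolor,((Ailuropoda_nanus,(Lutra_elegans,Bufo_sapiens)),Salmonella_palustris))),((Formica_fluviatilis,Mustela_occidentalis),Urocyon_gracilis)); the answer is its 11 terminal taxa in alphabetical order.

Abies_montanus, Aedes_orientalis, Ailuropoda_nanus, Bombus_sylvestris, Bufo_sapiens, Capsella_tricolor, Formica_fluviatilis, Lutra_elegans, Mustela_occidentalis, Salmonella_palustris, Urocyon_gracilis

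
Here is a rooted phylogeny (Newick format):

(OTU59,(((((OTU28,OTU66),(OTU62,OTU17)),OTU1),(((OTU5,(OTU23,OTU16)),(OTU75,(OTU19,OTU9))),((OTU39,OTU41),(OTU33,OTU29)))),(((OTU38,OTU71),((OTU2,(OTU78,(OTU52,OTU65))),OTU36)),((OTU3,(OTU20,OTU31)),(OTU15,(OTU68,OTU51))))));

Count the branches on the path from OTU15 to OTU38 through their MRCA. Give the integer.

The MRCA of OTU15 and OTU38 is the node subtending (((OTU38,OTU71),((OTU2,(OTU78,(OTU52,OTU65))),OTU36)),((OTU3,(OTU20,OTU31)),(OTU15,(OTU68,OTU51)))).
From OTU15 up to that node: 3 branches. From OTU38 up to the same node: 3 branches. Total: 3 + 3 = 6.

6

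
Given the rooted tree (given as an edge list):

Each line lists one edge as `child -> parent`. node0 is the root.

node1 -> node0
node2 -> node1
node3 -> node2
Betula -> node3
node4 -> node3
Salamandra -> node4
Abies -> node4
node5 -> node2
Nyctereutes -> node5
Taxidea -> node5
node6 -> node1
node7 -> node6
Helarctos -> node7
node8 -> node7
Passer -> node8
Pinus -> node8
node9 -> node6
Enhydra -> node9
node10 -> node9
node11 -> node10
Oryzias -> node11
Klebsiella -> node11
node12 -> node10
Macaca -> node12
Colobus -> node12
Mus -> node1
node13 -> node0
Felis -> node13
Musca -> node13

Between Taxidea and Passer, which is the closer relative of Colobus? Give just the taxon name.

Passer

The MRCA of Colobus and Passer subtends ((Helarctos,(Passer,Pinus)),(Enhydra,((Oryzias,Klebsiella),(Macaca,Colobus)))) (8 taxa).
The MRCA of Colobus and Taxidea subtends (((Betula,(Salamandra,Abies)),(Nyctereutes,Taxidea)),((Helarctos,(Passer,Pinus)),(Enhydra,((Oryzias,Klebsiella),(Macaca,Colobus)))),Mus) (14 taxa).
The first is nested inside the second, so Colobus shares a more recent common ancestor with Passer.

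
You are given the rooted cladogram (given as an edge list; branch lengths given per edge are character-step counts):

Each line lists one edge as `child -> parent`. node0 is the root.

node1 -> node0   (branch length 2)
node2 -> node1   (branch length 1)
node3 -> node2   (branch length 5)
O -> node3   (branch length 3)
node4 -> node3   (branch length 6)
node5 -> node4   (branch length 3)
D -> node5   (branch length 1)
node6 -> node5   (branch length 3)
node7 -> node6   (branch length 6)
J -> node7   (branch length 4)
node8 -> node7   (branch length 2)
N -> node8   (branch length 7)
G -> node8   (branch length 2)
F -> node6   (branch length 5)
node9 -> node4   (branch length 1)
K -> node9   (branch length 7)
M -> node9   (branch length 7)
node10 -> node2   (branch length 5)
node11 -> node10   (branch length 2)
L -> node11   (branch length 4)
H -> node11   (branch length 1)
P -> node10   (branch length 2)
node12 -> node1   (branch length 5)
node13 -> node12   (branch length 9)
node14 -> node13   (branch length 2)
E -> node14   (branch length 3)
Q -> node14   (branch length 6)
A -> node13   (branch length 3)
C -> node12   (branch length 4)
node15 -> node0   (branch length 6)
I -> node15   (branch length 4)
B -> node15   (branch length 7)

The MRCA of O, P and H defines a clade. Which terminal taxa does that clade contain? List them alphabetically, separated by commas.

Tracing O: it sits inside (O,((D,((J,(N,G)),F)),(K,M))).
Tracing P: it sits inside ((L,H),P).
Tracing H: it sits inside (L,H).
The smallest clade enclosing all 3 is ((O,((D,((J,(N,G)),F)),(K,M))),((L,H),P)); the answer is its 11 terminal taxa in alphabetical order.

D, F, G, H, J, K, L, M, N, O, P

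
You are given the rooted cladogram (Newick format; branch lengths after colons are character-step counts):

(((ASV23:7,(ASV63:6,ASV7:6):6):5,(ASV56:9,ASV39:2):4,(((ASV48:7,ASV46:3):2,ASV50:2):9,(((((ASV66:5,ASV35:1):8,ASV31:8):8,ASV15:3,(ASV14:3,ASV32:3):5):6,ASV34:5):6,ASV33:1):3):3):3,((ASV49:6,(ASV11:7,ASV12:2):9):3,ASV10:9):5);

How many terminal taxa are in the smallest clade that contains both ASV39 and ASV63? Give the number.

16

The MRCA of ASV39 and ASV63 is the node subtending ((ASV23,(ASV63,ASV7)),(ASV56,ASV39),(((ASV48,ASV46),ASV50),(((((ASV66,ASV35),ASV31),ASV15,(ASV14,ASV32)),ASV34),ASV33))).
That clade contains 16 terminal taxa: ASV14, ASV15, ASV23, ASV31, ASV32, ASV33, ASV34, ASV35, ASV39, ASV46, ASV48, ASV50, ASV56, ASV63, ASV66, ASV7.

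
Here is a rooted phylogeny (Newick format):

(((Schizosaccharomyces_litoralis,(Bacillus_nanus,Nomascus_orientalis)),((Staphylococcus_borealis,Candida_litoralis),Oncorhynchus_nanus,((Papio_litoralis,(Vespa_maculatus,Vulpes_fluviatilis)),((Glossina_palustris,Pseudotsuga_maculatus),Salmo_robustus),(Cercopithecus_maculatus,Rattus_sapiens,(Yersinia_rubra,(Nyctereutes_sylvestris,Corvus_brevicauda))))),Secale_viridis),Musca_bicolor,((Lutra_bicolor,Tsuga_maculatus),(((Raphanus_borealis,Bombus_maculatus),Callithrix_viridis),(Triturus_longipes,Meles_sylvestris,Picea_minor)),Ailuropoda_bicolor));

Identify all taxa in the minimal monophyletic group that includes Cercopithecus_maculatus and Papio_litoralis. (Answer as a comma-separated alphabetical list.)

Tracing Cercopithecus_maculatus: it sits inside (Cercopithecus_maculatus,Rattus_sapiens,(Yersinia_rubra,(Nyctereutes_sylvestris,Corvus_brevicauda))).
Tracing Papio_litoralis: it sits inside (Papio_litoralis,(Vespa_maculatus,Vulpes_fluviatilis)).
The smallest clade enclosing both is ((Papio_litoralis,(Vespa_maculatus,Vulpes_fluviatilis)),((Glossina_palustris,Pseudotsuga_maculatus),Salmo_robustus),(Cercopithecus_maculatus,Rattus_sapiens,(Yersinia_rubra,(Nyctereutes_sylvestris,Corvus_brevicauda)))); the answer is its 11 terminal taxa in alphabetical order.

Cercopithecus_maculatus, Corvus_brevicauda, Glossina_palustris, Nyctereutes_sylvestris, Papio_litoralis, Pseudotsuga_maculatus, Rattus_sapiens, Salmo_robustus, Vespa_maculatus, Vulpes_fluviatilis, Yersinia_rubra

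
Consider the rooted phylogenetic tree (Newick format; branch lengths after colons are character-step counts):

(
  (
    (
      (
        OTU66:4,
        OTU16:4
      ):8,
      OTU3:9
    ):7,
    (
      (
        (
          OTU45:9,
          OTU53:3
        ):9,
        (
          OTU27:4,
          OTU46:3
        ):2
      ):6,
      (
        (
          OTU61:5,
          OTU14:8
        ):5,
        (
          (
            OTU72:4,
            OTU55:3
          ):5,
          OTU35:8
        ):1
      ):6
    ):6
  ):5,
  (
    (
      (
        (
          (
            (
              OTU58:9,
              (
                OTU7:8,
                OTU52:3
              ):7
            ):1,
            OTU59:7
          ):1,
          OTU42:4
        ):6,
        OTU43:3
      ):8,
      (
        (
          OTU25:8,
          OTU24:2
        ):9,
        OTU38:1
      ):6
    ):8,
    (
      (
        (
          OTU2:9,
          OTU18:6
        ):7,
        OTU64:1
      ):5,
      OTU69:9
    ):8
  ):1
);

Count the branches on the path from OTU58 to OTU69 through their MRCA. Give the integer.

8

The MRCA of OTU58 and OTU69 is the node subtending ((((((OTU58,(OTU7,OTU52)),OTU59),OTU42),OTU43),((OTU25,OTU24),OTU38)),(((OTU2,OTU18),OTU64),OTU69)).
From OTU58 up to that node: 6 branches. From OTU69 up to the same node: 2 branches. Total: 6 + 2 = 8.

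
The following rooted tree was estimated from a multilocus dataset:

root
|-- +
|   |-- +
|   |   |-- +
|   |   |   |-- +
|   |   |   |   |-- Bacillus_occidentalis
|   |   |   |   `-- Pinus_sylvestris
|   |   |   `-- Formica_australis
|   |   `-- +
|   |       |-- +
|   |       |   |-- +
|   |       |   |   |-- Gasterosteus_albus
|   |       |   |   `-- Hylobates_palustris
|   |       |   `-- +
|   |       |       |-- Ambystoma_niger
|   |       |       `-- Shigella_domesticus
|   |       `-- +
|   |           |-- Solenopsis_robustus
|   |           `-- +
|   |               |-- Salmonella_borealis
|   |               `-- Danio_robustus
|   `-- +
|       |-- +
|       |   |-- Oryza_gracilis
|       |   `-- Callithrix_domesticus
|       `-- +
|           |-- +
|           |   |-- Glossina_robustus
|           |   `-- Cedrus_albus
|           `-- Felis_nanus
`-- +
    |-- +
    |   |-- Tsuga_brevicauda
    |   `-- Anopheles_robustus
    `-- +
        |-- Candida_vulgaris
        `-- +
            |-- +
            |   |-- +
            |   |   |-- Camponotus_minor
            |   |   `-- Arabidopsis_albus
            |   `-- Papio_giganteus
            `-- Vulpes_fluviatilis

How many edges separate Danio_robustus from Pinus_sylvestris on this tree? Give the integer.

7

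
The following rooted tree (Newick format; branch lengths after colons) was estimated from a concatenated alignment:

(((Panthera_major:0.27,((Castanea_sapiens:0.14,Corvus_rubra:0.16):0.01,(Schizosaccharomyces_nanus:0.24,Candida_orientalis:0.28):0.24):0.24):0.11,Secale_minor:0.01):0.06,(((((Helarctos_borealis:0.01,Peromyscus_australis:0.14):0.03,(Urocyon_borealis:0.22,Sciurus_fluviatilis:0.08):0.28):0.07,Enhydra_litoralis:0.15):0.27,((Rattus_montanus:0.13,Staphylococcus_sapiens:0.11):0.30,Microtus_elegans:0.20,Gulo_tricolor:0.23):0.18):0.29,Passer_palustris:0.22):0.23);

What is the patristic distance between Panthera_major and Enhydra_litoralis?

1.38

The path runs Panthera_major → … → MRCA → … → Enhydra_litoralis; the MRCA is the root of the tree.
Branch lengths along that path: 0.27 + 0.11 + 0.06 + 0.23 + 0.29 + 0.27 + 0.15 = 1.38.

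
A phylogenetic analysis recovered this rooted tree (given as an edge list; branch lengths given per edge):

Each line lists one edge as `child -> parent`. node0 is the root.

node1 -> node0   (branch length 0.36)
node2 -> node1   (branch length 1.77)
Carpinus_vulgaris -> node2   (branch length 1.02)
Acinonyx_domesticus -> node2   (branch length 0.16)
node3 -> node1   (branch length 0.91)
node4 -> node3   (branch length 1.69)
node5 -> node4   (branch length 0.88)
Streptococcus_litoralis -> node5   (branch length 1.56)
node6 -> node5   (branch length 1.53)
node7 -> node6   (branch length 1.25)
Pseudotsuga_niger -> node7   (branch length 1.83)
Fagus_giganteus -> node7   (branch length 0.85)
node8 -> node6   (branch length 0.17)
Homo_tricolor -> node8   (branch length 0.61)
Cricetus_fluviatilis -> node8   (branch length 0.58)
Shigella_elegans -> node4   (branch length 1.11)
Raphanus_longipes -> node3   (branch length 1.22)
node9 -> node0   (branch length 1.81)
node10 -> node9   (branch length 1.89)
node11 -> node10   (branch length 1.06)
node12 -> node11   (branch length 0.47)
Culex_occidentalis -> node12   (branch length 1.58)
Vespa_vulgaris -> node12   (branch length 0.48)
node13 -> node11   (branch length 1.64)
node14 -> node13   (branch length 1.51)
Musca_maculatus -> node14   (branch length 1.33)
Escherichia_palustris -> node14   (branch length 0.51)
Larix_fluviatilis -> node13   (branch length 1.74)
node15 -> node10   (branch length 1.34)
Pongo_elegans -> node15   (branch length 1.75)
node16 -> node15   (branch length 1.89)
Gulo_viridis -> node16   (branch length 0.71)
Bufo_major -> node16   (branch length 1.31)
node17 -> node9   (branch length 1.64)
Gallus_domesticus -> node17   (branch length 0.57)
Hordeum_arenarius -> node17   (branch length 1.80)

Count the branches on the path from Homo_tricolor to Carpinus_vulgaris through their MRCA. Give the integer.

8

The MRCA of Homo_tricolor and Carpinus_vulgaris is the node subtending ((Carpinus_vulgaris,Acinonyx_domesticus),(((Streptococcus_litoralis,((Pseudotsuga_niger,Fagus_giganteus),(Homo_tricolor,Cricetus_fluviatilis))),Shigella_elegans),Raphanus_longipes)).
From Homo_tricolor up to that node: 6 branches. From Carpinus_vulgaris up to the same node: 2 branches. Total: 6 + 2 = 8.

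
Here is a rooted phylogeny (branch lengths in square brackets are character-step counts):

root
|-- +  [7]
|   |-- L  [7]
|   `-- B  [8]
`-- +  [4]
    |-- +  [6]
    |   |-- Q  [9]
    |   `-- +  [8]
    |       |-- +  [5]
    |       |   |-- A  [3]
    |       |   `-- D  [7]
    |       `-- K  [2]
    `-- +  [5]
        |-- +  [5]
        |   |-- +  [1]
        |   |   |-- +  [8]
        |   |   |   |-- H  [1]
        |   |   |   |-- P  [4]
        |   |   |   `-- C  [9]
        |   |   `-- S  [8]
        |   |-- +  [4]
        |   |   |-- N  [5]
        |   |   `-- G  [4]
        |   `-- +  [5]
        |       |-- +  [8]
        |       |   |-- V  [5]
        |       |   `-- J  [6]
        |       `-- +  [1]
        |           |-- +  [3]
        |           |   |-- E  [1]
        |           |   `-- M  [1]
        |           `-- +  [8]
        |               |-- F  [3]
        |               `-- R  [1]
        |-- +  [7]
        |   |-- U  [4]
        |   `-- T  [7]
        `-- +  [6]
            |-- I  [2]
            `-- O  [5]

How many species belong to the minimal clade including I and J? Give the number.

The MRCA of I and J is the node subtending ((((H,P,C),S),(N,G),((V,J),((E,M),(F,R)))),(U,T),(I,O)).
That clade contains 16 terminal taxa: C, E, F, G, H, I, J, M, N, O, P, R, S, T, U, V.

16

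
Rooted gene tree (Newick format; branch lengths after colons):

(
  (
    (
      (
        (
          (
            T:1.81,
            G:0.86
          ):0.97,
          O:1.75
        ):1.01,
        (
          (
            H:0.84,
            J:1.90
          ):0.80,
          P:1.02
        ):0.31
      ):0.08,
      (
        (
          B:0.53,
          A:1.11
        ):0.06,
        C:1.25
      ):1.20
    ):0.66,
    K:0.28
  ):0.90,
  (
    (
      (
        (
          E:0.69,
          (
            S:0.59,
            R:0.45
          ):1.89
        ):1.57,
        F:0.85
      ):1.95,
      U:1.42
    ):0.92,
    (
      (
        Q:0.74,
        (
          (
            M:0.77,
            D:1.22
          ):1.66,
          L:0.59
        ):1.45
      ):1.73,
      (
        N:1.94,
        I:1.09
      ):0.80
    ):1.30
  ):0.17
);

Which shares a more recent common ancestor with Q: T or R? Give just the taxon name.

R

The MRCA of Q and R subtends ((((E,(S,R)),F),U),((Q,((M,D),L)),(N,I))) (11 taxa).
The MRCA of Q and T is the root, subtending the entire tree (21 taxa).
The first is nested inside the second, so Q shares a more recent common ancestor with R.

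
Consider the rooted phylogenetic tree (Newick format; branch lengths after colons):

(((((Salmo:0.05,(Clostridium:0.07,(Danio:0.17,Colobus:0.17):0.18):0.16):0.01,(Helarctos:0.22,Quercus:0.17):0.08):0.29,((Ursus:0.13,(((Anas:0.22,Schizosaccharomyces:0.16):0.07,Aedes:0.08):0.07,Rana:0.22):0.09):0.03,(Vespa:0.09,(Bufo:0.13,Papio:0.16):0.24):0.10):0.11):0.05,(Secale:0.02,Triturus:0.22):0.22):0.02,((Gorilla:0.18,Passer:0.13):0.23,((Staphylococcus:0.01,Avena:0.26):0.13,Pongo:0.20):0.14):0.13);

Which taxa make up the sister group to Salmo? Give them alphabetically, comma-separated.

Clostridium, Colobus, Danio

Salmo attaches to the tree at the node subtending (Salmo,(Clostridium,(Danio,Colobus))).
The other lineage descending from that same node — the sister group — is (Clostridium,(Danio,Colobus)); its 3 tips in alphabetical order are the answer.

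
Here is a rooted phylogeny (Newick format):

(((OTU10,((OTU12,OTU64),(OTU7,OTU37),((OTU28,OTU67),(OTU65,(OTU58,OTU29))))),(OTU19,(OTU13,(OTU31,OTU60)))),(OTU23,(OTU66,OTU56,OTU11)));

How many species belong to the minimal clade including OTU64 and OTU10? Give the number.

10

The MRCA of OTU64 and OTU10 is the node subtending (OTU10,((OTU12,OTU64),(OTU7,OTU37),((OTU28,OTU67),(OTU65,(OTU58,OTU29))))).
That clade contains 10 terminal taxa: OTU10, OTU12, OTU28, OTU29, OTU37, OTU58, OTU64, OTU65, OTU67, OTU7.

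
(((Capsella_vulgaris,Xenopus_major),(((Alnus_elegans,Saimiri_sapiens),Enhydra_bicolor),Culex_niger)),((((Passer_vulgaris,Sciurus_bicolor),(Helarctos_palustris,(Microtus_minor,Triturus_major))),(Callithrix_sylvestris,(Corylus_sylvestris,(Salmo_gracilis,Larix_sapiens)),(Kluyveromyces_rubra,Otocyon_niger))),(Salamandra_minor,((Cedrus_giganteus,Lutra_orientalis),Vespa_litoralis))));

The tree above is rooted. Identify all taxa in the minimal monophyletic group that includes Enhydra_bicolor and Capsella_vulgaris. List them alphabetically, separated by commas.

Alnus_elegans, Capsella_vulgaris, Culex_niger, Enhydra_bicolor, Saimiri_sapiens, Xenopus_major

Tracing Enhydra_bicolor: it sits inside ((Alnus_elegans,Saimiri_sapiens),Enhydra_bicolor).
Tracing Capsella_vulgaris: it sits inside (Capsella_vulgaris,Xenopus_major).
The smallest clade enclosing both is ((Capsella_vulgaris,Xenopus_major),(((Alnus_elegans,Saimiri_sapiens),Enhydra_bicolor),Culex_niger)); the answer is its 6 terminal taxa in alphabetical order.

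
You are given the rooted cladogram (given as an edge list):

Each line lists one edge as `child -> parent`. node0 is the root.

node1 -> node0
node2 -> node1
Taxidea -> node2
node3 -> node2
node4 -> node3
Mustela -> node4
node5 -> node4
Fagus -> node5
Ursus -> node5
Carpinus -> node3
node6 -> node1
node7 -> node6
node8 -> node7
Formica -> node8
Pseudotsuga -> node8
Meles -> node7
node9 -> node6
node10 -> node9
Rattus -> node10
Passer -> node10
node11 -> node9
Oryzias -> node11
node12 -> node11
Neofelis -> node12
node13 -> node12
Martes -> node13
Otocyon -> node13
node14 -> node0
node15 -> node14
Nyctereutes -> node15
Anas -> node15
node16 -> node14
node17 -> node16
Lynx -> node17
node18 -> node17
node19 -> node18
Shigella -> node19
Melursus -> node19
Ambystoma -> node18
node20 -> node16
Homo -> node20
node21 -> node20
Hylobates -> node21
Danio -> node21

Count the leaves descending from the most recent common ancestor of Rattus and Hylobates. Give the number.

The MRCA of Rattus and Hylobates is the root, so the clade is the entire tree.
That clade contains 23 terminal taxa: Ambystoma, Anas, Carpinus, Danio, Fagus, Formica, Homo, Hylobates, Lynx, Martes, Meles, Melursus, Mustela, Neofelis, Nyctereutes, Oryzias, Otocyon, Passer, Pseudotsuga, Rattus, Shigella, Taxidea, Ursus.

23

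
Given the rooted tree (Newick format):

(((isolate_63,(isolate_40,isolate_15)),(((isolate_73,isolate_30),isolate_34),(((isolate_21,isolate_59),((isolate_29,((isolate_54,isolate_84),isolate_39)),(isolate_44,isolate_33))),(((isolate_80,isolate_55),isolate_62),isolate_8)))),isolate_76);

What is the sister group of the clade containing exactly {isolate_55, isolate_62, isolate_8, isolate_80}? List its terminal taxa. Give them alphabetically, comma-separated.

The clade containing exactly {isolate_55, isolate_62, isolate_8, isolate_80} attaches to the tree at the node subtending (((isolate_21,isolate_59),((isolate_29,((isolate_54,isolate_84),isolate_39)),(isolate_44,isolate_33))),(((isolate_80,isolate_55),isolate_62),isolate_8)).
The other lineage descending from that same node — the sister group — is ((isolate_21,isolate_59),((isolate_29,((isolate_54,isolate_84),isolate_39)),(isolate_44,isolate_33))); its 8 tips in alphabetical order are the answer.

isolate_21, isolate_29, isolate_33, isolate_39, isolate_44, isolate_54, isolate_59, isolate_84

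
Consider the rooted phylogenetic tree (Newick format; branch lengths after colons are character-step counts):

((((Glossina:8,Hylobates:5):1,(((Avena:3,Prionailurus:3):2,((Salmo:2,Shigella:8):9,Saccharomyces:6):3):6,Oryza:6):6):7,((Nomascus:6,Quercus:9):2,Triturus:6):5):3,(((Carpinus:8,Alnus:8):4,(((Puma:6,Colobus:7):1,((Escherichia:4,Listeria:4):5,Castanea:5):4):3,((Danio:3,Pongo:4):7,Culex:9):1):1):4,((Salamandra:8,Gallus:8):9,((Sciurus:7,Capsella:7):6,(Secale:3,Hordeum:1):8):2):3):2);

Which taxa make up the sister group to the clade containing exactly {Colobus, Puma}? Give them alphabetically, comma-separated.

The clade containing exactly {Colobus, Puma} attaches to the tree at the node subtending ((Puma,Colobus),((Escherichia,Listeria),Castanea)).
The other lineage descending from that same node — the sister group — is ((Escherichia,Listeria),Castanea); its 3 tips in alphabetical order are the answer.

Castanea, Escherichia, Listeria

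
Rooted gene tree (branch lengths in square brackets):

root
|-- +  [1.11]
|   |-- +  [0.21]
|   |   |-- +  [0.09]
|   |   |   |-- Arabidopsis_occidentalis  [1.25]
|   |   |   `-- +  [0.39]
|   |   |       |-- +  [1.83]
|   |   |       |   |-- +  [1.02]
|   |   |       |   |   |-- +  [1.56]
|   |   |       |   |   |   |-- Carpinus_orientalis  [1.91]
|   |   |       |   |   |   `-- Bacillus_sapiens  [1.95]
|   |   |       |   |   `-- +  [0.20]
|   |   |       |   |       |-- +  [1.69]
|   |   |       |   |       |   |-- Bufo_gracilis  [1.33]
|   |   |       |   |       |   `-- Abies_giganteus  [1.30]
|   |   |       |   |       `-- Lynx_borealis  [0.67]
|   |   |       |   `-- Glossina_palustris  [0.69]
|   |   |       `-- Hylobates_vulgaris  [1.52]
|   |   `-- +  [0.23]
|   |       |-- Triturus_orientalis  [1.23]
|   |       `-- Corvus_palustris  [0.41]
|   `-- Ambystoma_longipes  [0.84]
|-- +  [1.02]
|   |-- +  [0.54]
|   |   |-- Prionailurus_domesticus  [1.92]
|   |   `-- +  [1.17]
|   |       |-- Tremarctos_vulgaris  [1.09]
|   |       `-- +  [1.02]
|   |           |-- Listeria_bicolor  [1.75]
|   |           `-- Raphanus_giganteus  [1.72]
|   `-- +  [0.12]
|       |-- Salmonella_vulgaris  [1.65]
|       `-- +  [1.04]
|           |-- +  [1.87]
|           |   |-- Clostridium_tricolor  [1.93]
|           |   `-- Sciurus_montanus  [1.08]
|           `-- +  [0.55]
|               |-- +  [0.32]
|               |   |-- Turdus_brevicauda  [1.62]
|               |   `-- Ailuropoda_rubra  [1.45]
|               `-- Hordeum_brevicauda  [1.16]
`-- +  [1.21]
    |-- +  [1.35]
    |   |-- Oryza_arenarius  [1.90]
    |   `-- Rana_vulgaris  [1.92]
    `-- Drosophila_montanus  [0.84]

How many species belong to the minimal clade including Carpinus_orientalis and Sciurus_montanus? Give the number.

24

The MRCA of Carpinus_orientalis and Sciurus_montanus is the root, so the clade is the entire tree.
That clade contains 24 terminal taxa: Abies_giganteus, Ailuropoda_rubra, Ambystoma_longipes, Arabidopsis_occidentalis, Bacillus_sapiens, Bufo_gracilis, Carpinus_orientalis, Clostridium_tricolor, Corvus_palustris, Drosophila_montanus, Glossina_palustris, Hordeum_brevicauda, Hylobates_vulgaris, Listeria_bicolor, Lynx_borealis, Oryza_arenarius, Prionailurus_domesticus, Rana_vulgaris, Raphanus_giganteus, Salmonella_vulgaris, Sciurus_montanus, Tremarctos_vulgaris, Triturus_orientalis, Turdus_brevicauda.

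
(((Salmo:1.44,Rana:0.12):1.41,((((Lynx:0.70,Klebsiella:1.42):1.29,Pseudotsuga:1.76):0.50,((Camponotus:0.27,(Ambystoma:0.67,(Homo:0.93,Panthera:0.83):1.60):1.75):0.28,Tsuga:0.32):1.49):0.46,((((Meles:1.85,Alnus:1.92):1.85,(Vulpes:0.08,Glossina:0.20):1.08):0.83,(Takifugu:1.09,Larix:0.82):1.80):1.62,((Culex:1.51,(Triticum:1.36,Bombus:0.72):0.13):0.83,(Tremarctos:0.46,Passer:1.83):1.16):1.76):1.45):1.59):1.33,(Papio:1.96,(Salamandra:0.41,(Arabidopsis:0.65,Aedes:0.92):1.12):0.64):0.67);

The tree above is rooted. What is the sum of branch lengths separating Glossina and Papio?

The path runs Glossina → … → MRCA → … → Papio; the MRCA is the root of the tree.
Branch lengths along that path: 0.20 + 1.08 + 0.83 + 1.62 + 1.45 + 1.59 + 1.33 + 0.67 + 1.96 = 10.73.

10.73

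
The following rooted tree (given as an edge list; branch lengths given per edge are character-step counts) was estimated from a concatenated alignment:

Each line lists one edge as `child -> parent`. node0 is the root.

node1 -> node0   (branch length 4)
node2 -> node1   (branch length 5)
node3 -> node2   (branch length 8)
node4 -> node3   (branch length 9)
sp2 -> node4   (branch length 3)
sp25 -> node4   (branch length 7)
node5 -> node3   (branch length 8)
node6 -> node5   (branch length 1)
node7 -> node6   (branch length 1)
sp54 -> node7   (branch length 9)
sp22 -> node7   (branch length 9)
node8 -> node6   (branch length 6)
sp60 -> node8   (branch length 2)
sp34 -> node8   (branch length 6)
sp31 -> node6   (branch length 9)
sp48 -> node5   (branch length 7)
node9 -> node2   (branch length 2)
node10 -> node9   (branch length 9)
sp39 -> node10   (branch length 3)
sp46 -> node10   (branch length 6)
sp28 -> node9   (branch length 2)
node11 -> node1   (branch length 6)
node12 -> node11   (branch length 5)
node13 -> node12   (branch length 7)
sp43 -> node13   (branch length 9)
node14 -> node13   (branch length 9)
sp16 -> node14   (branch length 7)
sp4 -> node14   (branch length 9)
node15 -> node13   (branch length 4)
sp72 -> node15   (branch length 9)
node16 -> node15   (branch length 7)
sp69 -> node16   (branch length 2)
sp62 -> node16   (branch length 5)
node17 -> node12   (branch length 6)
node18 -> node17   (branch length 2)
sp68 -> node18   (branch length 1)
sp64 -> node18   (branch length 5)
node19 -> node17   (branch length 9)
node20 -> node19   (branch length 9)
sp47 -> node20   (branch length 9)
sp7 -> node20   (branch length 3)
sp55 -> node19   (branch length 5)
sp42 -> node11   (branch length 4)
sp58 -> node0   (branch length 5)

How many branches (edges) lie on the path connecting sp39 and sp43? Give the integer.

The MRCA of sp39 and sp43 is the node subtending ((((sp2,sp25),(((sp54,sp22),(sp60,sp34),sp31),sp48)),((sp39,sp46),sp28)),(((sp43,(sp16,sp4),(sp72,(sp69,sp62))),((sp68,sp64),((sp47,sp7),sp55))),sp42)).
From sp39 up to that node: 4 branches. From sp43 up to the same node: 4 branches. Total: 4 + 4 = 8.

8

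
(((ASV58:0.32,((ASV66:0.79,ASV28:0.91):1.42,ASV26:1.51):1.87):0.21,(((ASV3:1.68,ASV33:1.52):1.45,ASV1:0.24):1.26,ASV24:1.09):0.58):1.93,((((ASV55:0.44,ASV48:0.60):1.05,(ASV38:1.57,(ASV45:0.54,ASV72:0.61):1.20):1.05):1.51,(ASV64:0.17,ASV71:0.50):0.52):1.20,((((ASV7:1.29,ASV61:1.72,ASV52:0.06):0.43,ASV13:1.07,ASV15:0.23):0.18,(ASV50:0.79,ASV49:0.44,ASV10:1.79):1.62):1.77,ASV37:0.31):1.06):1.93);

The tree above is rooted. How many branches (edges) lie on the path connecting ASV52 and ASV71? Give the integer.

8

The MRCA of ASV52 and ASV71 is the node subtending ((((ASV55,ASV48),(ASV38,(ASV45,ASV72))),(ASV64,ASV71)),((((ASV7,ASV61,ASV52),ASV13,ASV15),(ASV50,ASV49,ASV10)),ASV37)).
From ASV52 up to that node: 5 branches. From ASV71 up to the same node: 3 branches. Total: 5 + 3 = 8.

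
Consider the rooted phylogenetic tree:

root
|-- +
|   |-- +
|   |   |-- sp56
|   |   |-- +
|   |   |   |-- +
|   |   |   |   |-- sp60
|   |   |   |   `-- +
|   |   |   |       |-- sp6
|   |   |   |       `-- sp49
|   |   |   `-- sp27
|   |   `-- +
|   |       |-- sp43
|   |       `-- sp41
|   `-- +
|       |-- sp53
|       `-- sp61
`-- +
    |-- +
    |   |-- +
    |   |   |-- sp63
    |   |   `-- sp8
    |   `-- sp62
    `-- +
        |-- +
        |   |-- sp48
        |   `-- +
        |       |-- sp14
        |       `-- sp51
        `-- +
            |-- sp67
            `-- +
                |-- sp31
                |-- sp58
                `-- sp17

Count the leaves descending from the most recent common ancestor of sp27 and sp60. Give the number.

The MRCA of sp27 and sp60 is the node subtending ((sp60,(sp6,sp49)),sp27).
That clade contains 4 terminal taxa: sp27, sp49, sp6, sp60.

4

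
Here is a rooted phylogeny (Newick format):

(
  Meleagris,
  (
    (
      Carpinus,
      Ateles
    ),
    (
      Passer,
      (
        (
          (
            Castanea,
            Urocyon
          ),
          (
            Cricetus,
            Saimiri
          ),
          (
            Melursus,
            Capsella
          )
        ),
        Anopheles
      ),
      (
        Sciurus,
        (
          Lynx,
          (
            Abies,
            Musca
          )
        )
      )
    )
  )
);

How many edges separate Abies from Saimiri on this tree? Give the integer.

8

The MRCA of Abies and Saimiri is the node subtending (Passer,(((Castanea,Urocyon),(Cricetus,Saimiri),(Melursus,Capsella)),Anopheles),(Sciurus,(Lynx,(Abies,Musca)))).
From Abies up to that node: 4 branches. From Saimiri up to the same node: 4 branches. Total: 4 + 4 = 8.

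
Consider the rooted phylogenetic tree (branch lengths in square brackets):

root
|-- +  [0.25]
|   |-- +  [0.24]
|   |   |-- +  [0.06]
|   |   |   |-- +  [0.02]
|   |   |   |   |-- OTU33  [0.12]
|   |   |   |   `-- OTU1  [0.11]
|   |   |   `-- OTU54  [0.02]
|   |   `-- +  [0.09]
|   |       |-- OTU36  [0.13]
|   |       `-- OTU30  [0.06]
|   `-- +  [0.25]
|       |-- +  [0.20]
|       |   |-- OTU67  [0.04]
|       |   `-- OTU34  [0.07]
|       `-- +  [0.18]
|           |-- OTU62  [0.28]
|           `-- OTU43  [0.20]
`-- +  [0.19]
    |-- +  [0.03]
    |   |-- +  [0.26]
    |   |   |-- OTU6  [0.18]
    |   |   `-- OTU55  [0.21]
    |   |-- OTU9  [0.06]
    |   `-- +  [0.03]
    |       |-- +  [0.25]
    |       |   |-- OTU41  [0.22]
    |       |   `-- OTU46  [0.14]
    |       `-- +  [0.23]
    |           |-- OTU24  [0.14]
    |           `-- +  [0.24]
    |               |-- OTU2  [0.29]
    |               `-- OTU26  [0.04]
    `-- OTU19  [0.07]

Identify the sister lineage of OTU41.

OTU46

OTU41 attaches to the tree at the node subtending (OTU41,OTU46).
The other lineage descending from that same node — the sister group — is the single tip OTU46.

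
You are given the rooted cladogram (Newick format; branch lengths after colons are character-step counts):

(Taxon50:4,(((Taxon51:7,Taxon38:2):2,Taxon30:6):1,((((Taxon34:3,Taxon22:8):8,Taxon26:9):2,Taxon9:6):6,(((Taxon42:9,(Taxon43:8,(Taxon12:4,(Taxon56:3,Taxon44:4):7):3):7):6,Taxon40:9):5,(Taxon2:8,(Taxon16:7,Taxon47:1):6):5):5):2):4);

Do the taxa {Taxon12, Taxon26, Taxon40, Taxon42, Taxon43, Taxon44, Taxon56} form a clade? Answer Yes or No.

No

The MRCA of the listed taxa subtends ((((Taxon34,Taxon22),Taxon26),Taxon9),(((Taxon42,(Taxon43,(Taxon12,(Taxon56,Taxon44)))),Taxon40),(Taxon2,(Taxon16,Taxon47)))).
That clade also contains Taxon16, Taxon2, Taxon22, Taxon34, Taxon47, Taxon9, which are not in the proposed group, so the group is not monophyletic.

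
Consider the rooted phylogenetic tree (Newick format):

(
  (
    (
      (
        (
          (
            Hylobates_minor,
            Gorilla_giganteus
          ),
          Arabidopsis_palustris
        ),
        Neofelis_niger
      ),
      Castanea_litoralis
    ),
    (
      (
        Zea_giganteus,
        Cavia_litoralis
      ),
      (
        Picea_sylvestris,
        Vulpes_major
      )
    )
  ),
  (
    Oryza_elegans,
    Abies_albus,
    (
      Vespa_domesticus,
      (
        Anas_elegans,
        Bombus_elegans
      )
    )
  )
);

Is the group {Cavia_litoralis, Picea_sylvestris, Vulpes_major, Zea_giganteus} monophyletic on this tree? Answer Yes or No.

Yes

The most recent common ancestor of these taxa subtends ((Zea_giganteus,Cavia_litoralis),(Picea_sylvestris,Vulpes_major)).
That clade has exactly 4 tips — every listed taxon and nothing else — so the group is monophyletic.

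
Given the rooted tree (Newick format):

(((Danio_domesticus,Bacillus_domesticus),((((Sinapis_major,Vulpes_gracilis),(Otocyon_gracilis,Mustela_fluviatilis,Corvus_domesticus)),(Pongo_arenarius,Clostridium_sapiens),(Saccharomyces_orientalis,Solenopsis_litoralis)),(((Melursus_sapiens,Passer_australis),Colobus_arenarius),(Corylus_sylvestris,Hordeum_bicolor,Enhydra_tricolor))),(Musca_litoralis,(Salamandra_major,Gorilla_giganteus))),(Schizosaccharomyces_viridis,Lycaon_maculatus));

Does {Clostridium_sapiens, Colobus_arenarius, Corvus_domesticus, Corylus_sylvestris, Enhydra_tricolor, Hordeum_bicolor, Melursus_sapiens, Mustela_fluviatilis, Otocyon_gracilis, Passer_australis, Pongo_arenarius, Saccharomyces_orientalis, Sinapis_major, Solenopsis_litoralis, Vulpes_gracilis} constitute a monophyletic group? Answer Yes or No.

Yes

The most recent common ancestor of these taxa subtends ((((Sinapis_major,Vulpes_gracilis),(Otocyon_gracilis,Mustela_fluviatilis,Corvus_domesticus)),(Pongo_arenarius,Clostridium_sapiens),(Saccharomyces_orientalis,Solenopsis_litoralis)),(((Melursus_sapiens,Passer_australis),Colobus_arenarius),(Corylus_sylvestris,Hordeum_bicolor,Enhydra_tricolor))).
That clade has exactly 15 tips — every listed taxon and nothing else — so the group is monophyletic.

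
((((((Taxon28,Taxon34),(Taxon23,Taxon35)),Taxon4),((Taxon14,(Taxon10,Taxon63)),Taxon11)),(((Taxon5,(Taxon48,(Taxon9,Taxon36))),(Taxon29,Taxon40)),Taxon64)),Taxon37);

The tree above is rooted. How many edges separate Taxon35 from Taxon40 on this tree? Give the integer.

The MRCA of Taxon35 and Taxon40 is the node subtending (((((Taxon28,Taxon34),(Taxon23,Taxon35)),Taxon4),((Taxon14,(Taxon10,Taxon63)),Taxon11)),(((Taxon5,(Taxon48,(Taxon9,Taxon36))),(Taxon29,Taxon40)),Taxon64)).
From Taxon35 up to that node: 5 branches. From Taxon40 up to the same node: 4 branches. Total: 5 + 4 = 9.

9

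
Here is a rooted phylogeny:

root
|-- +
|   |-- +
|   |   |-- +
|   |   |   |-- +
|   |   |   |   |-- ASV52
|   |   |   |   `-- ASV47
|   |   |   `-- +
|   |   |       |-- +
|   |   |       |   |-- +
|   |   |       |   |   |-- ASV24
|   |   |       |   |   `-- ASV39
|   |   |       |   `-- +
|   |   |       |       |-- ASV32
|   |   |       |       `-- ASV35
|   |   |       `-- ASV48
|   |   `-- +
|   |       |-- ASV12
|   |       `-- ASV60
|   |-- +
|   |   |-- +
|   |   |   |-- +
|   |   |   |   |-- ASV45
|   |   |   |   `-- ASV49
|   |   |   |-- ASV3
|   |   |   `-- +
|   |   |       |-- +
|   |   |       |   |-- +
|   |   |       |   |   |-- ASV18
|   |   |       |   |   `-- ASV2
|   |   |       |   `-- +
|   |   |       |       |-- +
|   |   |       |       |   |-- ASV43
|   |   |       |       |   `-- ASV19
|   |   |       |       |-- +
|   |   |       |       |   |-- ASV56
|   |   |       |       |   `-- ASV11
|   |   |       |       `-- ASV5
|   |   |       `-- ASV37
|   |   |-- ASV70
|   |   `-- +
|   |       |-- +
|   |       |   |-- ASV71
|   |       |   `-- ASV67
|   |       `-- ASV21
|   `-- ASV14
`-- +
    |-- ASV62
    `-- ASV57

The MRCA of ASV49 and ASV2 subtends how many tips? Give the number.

11

The MRCA of ASV49 and ASV2 is the node subtending ((ASV45,ASV49),ASV3,(((ASV18,ASV2),((ASV43,ASV19),(ASV56,ASV11),ASV5)),ASV37)).
That clade contains 11 terminal taxa: ASV11, ASV18, ASV19, ASV2, ASV3, ASV37, ASV43, ASV45, ASV49, ASV5, ASV56.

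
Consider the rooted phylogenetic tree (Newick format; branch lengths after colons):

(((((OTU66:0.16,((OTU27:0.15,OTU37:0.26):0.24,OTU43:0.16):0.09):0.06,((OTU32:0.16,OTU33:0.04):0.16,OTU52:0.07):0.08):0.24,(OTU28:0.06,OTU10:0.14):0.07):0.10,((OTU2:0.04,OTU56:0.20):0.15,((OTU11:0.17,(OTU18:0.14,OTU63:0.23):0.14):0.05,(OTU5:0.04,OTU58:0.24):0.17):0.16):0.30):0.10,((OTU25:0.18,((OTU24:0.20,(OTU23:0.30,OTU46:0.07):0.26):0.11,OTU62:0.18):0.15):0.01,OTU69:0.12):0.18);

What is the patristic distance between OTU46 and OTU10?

1.19

The path runs OTU46 → … → MRCA → … → OTU10; the MRCA is the root of the tree.
Branch lengths along that path: 0.07 + 0.26 + 0.11 + 0.15 + 0.01 + 0.18 + 0.10 + 0.10 + 0.07 + 0.14 = 1.19.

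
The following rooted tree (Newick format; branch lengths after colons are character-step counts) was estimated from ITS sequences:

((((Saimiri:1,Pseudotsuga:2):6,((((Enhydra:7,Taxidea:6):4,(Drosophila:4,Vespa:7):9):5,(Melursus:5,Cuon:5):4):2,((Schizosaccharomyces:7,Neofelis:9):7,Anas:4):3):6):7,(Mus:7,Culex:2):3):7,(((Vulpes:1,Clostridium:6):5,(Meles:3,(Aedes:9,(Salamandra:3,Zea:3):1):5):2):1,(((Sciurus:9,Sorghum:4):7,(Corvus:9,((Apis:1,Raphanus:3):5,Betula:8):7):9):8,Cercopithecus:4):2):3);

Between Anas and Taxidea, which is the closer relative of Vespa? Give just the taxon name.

Taxidea

The MRCA of Vespa and Taxidea subtends ((Enhydra,Taxidea),(Drosophila,Vespa)) (4 taxa).
The MRCA of Vespa and Anas subtends ((((Enhydra,Taxidea),(Drosophila,Vespa)),(Melursus,Cuon)),((Schizosaccharomyces,Neofelis),Anas)) (9 taxa).
The first is nested inside the second, so Vespa shares a more recent common ancestor with Taxidea.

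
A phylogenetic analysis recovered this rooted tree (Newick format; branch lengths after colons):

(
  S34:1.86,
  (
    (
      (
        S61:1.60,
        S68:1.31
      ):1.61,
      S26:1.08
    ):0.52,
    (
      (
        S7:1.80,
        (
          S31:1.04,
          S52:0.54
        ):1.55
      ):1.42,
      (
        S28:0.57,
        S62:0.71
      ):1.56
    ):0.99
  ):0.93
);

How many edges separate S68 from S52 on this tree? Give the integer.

The MRCA of S68 and S52 is the node subtending (((S61,S68),S26),((S7,(S31,S52)),(S28,S62))).
From S68 up to that node: 3 branches. From S52 up to the same node: 4 branches. Total: 3 + 4 = 7.

7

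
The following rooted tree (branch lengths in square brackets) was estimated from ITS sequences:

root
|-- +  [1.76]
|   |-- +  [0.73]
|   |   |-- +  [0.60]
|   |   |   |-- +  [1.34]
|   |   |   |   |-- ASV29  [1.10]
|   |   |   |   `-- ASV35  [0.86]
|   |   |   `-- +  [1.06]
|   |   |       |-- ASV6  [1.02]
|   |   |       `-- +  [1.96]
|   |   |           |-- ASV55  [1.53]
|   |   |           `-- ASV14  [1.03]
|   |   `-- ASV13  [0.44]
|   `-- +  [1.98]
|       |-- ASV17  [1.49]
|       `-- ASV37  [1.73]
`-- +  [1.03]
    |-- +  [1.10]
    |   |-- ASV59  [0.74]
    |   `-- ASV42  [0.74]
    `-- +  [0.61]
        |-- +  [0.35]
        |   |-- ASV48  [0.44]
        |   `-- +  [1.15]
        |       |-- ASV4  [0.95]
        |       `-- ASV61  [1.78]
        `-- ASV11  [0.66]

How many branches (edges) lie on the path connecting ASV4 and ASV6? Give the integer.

The MRCA of ASV4 and ASV6 is the root of the tree.
From ASV4 up to that node: 5 branches. From ASV6 up to the same node: 5 branches. Total: 5 + 5 = 10.

10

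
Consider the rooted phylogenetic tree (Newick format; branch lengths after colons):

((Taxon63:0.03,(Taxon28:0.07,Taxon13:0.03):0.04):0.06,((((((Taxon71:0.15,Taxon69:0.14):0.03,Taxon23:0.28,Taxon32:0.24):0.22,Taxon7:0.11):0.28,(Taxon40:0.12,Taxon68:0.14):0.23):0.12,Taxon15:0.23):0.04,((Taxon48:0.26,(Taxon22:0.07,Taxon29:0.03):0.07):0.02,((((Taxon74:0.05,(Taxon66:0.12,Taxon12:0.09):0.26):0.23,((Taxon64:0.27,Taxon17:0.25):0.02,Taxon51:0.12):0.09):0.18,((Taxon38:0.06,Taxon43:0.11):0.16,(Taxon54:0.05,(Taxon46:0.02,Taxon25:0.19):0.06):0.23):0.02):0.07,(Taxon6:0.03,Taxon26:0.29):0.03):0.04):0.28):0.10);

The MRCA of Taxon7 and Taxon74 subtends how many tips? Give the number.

24

The MRCA of Taxon7 and Taxon74 is the node subtending ((((((Taxon71,Taxon69),Taxon23,Taxon32),Taxon7),(Taxon40,Taxon68)),Taxon15),((Taxon48,(Taxon22,Taxon29)),((((Taxon74,(Taxon66,Taxon12)),((Taxon64,Taxon17),Taxon51)),((Taxon38,Taxon43),(Taxon54,(Taxon46,Taxon25)))),(Taxon6,Taxon26)))).
That clade contains 24 terminal taxa: Taxon12, Taxon15, Taxon17, Taxon22, Taxon23, Taxon25, Taxon26, Taxon29, Taxon32, Taxon38, Taxon40, Taxon43, Taxon46, Taxon48, Taxon51, Taxon54, Taxon6, Taxon64, Taxon66, Taxon68, Taxon69, Taxon7, Taxon71, Taxon74.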